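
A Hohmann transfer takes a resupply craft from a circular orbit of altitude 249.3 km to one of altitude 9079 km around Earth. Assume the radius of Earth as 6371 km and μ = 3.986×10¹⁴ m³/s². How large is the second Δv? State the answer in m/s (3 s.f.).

r₁ = 6371 + 249.3 = 6620.3 km = 6.6203×10⁶ m.
r₂ = 6371 + 9079 = 15450 km = 1.5450×10⁷ m.
Transfer ellipse a_t = (r₁ + r₂)/2 = 1.104×10⁷ m.
At r₁: circular v_c1 = √(μ/r₁) = 7759 m/s; transfer-perigee v_p = √[μ(2/r₁ − 1/a_t)] = 9181 m/s.
At r₂: circular v_c2 = √(μ/r₂) = 5079 m/s; transfer-apogee v_a = √[μ(2/r₂ − 1/a_t)] = 3934 m/s.
Δv₂ = v_c2 − v_a = 1145 m/s.

Δv ≈ 1150 m/s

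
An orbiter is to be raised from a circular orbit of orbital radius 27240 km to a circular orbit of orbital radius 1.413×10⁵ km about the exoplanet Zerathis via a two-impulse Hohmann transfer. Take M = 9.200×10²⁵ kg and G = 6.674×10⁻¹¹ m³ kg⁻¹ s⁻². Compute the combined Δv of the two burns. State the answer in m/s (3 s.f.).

Δv_total ≈ 7270 m/s

μ = GM = 6.674×10⁻¹¹ × 9.200×10²⁵ = 6.140×10¹⁵ m³/s².
r₁ = 27240 km = 2.724×10⁷ m.
r₂ = 1.413×10⁵ km = 1.413×10⁸ m.
Transfer ellipse a_t = (r₁ + r₂)/2 = 8.427×10⁷ m.
At r₁: circular v_c1 = √(μ/r₁) = 15010 m/s; transfer-periapsis v_p = √[μ(2/r₁ − 1/a_t)] = 19440 m/s.
Δv₁ = v_p − v_c1 = 4427 m/s.
At r₂: circular v_c2 = √(μ/r₂) = 6592 m/s; transfer-apoapsis v_a = √[μ(2/r₂ − 1/a_t)] = 3748 m/s.
Δv₂ = v_c2 − v_a = 2844 m/s.
Total Δv = Δv₁ + Δv₂ = 7272 m/s.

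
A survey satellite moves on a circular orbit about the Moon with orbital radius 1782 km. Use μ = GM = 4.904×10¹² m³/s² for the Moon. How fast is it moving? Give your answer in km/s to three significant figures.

r = 1782 km = 1.782×10⁶ m.
For a circular orbit v = √(μ/r) = √(4.904×10¹² / 1.782×10⁶) = √(2.752×10⁶) = 1659 m/s.
That is 1.659 km/s.

v ≈ 1.66 km/s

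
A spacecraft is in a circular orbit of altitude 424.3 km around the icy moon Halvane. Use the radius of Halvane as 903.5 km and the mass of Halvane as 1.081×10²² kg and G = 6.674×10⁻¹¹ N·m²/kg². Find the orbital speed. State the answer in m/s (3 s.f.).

μ = GM = 6.674×10⁻¹¹ × 1.081×10²² = 7.215×10¹¹ m³/s².
r = 903.5 + 424.3 = 1327.8 km = 1.3278×10⁶ m.
For a circular orbit v = √(μ/r) = √(7.215×10¹¹ / 1.328×10⁶) = √(5.433×10⁵) = 737.1 m/s.

v ≈ 737 m/s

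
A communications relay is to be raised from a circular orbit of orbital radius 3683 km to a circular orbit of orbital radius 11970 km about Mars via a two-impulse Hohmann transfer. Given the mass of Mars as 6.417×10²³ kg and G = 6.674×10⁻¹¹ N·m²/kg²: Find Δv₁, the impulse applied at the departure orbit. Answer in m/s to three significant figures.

Δv ≈ 807 m/s

μ = GM = 6.674×10⁻¹¹ × 6.417×10²³ = 4.283×10¹³ m³/s².
r₁ = 3683 km = 3.683×10⁶ m.
r₂ = 11970 km = 1.197×10⁷ m.
Transfer ellipse a_t = (r₁ + r₂)/2 = 7.826×10⁶ m.
At r₁: circular v_c1 = √(μ/r₁) = 3410 m/s; transfer-periapsis v_p = √[μ(2/r₁ − 1/a_t)] = 4217 m/s.
Δv₁ = v_p − v_c1 = 807.1 m/s.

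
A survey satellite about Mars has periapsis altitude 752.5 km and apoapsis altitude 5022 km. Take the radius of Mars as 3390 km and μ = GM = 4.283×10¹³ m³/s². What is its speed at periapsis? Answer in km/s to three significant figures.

r_p = 3390 + 752.5 = 4142.5 km = 4.1425×10⁶ m.
r_a = 3390 + 5022 = 8412.0 km = 8.4120×10⁶ m.
Semi-major axis a = (r_p + r_a)/2 = 6277.2 km = 6.277×10⁶ m.
Vis-viva: v² = μ(2/r − 1/a) = 4.283×10¹³ × (4.828×10⁻⁷ − 1.593×10⁻⁷) = 1.386×10⁷ m²/s².
v = 3722 m/s = 3.722 km/s.

v ≈ 3.72 km/s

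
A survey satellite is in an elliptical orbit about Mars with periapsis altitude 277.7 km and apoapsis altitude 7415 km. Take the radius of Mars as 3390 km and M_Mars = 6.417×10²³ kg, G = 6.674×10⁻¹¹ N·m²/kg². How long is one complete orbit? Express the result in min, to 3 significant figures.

μ = GM = 6.674×10⁻¹¹ × 6.417×10²³ = 4.283×10¹³ m³/s².
r_p = 3390 + 277.7 = 3667.7 km = 3.6677×10⁶ m.
r_a = 3390 + 7415 = 10805 km = 1.0805×10⁷ m.
Semi-major axis a = (r_p + r_a)/2 = (3667.7 + 10805)/2 = 7236.4 km = 7.236×10⁶ m.
By Kepler's third law T = 2π√(a³/μ) = 2π × 2.975×10³ = 1.869×10⁴ s.
= 311.5 min.

T ≈ 311 min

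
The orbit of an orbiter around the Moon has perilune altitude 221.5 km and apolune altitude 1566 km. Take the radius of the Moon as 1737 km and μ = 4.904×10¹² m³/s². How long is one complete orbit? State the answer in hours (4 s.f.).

T ≈ 3.363 hours

r_p = 1737 + 221.5 = 1958.5 km = 1.9585×10⁶ m.
r_a = 1737 + 1566 = 3303.0 km = 3.3030×10⁶ m.
Semi-major axis a = (r_p + r_a)/2 = (1958.5 + 3303.0)/2 = 2630.8 km = 2.631×10⁶ m.
By Kepler's third law T = 2π√(a³/μ) = 2π × 1.927×10³ = 1.211×10⁴ s.
= 3.363 hours.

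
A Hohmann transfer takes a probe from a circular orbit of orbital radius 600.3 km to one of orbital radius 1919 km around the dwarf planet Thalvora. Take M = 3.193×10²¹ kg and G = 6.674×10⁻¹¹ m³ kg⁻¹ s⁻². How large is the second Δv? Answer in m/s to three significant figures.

μ = GM = 6.674×10⁻¹¹ × 3.193×10²¹ = 2.131×10¹¹ m³/s².
r₁ = 600.3 km = 6.003×10⁵ m.
r₂ = 1919 km = 1.919×10⁶ m.
Transfer ellipse a_t = (r₁ + r₂)/2 = 1.260×10⁶ m.
At r₁: circular v_c1 = √(μ/r₁) = 595.8 m/s; transfer-periapsis v_p = √[μ(2/r₁ − 1/a_t)] = 735.4 m/s.
At r₂: circular v_c2 = √(μ/r₂) = 333.2 m/s; transfer-apoapsis v_a = √[μ(2/r₂ − 1/a_t)] = 230.0 m/s.
Δv₂ = v_c2 − v_a = 103.2 m/s.

Δv ≈ 103 m/s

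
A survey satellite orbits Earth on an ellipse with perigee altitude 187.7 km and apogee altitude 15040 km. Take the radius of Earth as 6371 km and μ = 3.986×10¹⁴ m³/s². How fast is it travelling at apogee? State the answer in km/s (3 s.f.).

r_p = 6371 + 187.7 = 6558.7 km = 6.5587×10⁶ m.
r_a = 6371 + 15040 = 21411 km = 2.1411×10⁷ m.
Semi-major axis a = (r_p + r_a)/2 = 13985 km = 1.398×10⁷ m.
Vis-viva: v² = μ(2/r − 1/a) = 3.986×10¹⁴ × (9.341×10⁻⁸ − 7.151×10⁻⁸) = 8.731×10⁶ m²/s².
v = 2955 m/s = 2.955 km/s.

v ≈ 2.95 km/s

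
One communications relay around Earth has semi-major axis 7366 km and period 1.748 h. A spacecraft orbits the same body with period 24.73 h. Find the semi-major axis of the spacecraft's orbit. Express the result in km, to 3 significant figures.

Kepler's third law: a³ ∝ T², so a₂ = a₁ (T₂/T₁)^(2/3).
T₂/T₁ = 14.15, (T₂/T₁)^(2/3) = 5.850.
a₂ = 7366 × 5.850 = 43090 km.

a₂ ≈ 43100 km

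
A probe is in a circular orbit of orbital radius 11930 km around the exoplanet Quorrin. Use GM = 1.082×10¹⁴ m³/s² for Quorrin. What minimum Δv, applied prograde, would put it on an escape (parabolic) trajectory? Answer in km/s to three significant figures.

Δv ≈ 1.25 km/s

r = 11930 km = 1.193×10⁷ m.
Circular speed v_c = √(μ/r) = 3012 m/s.
Escape speed v_esc = √(2μ/r) = √2 × v_c = 4259 m/s.
Δv = v_esc − v_c = 1247 m/s = 1.247 km/s.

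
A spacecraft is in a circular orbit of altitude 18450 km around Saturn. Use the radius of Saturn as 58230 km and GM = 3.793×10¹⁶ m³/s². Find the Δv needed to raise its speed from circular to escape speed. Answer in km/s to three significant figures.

Δv ≈ 9.21 km/s

r = 58230 + 18450 = 76680 km = 7.6680×10⁷ m.
Circular speed v_c = √(μ/r) = 22240 m/s.
Escape speed v_esc = √(2μ/r) = √2 × v_c = 31450 m/s.
Δv = v_esc − v_c = 9212 m/s = 9.212 km/s.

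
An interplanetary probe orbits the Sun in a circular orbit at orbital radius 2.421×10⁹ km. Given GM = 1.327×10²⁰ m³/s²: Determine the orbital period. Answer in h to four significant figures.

r = 2.421×10⁹ km = 2.421×10¹² m.
Kepler's third law: T = 2π√(r³/μ) = 2π√((2.421×10¹²)³ / 1.327×10²⁰).
r³/μ = 1.069×10¹⁷ s², so T = 2π × 3.270×10⁸ = 2.055×10⁹ s.
Converting: 2.055×10⁹ s ÷ 3600 = 5.707×10⁵ h.

T ≈ 570700 h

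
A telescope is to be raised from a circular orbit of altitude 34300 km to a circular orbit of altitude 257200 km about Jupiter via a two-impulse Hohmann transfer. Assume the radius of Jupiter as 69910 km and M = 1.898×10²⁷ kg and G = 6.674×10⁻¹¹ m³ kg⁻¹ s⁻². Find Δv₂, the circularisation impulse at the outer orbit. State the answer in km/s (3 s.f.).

Δv ≈ 6.00 km/s

μ = GM = 6.674×10⁻¹¹ × 1.898×10²⁷ = 1.267×10¹⁷ m³/s².
r₁ = 69910 + 34300 = 104210 km = 1.0421×10⁸ m.
r₂ = 69910 + 257200 = 327110 km = 3.2711×10⁸ m.
Transfer ellipse a_t = (r₁ + r₂)/2 = 2.157×10⁸ m.
At r₁: circular v_c1 = √(μ/r₁) = 34860 m/s; transfer-perijove v_p = √[μ(2/r₁ − 1/a_t)] = 42940 m/s.
At r₂: circular v_c2 = √(μ/r₂) = 19680 m/s; transfer-apojove v_a = √[μ(2/r₂ − 1/a_t)] = 13680 m/s.
Δv₂ = v_c2 − v_a = 5999 m/s.
= 5.999 km/s.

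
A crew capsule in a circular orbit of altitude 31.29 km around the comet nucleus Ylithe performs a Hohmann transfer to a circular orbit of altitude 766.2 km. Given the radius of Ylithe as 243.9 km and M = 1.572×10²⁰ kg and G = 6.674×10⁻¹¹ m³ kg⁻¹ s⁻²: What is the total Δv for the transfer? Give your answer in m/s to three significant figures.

μ = GM = 6.674×10⁻¹¹ × 1.572×10²⁰ = 1.049×10¹⁰ m³/s².
r₁ = 243.9 + 31.29 = 275.19 km = 2.7519×10⁵ m.
r₂ = 243.9 + 766.2 = 1010.1 km = 1.0101×10⁶ m.
Transfer ellipse a_t = (r₁ + r₂)/2 = 6.426×10⁵ m.
At r₁: circular v_c1 = √(μ/r₁) = 195.3 m/s; transfer-periapsis v_p = √[μ(2/r₁ − 1/a_t)] = 244.8 m/s.
Δv₁ = v_p − v_c1 = 49.54 m/s.
At r₂: circular v_c2 = √(μ/r₂) = 101.9 m/s; transfer-apoapsis v_a = √[μ(2/r₂ − 1/a_t)] = 66.69 m/s.
Δv₂ = v_c2 − v_a = 35.22 m/s.
Total Δv = Δv₁ + Δv₂ = 84.76 m/s.

Δv_total ≈ 84.8 m/s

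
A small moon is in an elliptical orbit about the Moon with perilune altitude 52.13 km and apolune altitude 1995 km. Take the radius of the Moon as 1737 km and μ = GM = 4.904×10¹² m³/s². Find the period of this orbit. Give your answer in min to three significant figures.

r_p = 1737 + 52.13 = 1789.1 km = 1.7891×10⁶ m.
r_a = 1737 + 1995 = 3732.0 km = 3.7320×10⁶ m.
Semi-major axis a = (r_p + r_a)/2 = (1789.1 + 3732.0)/2 = 2760.6 km = 2.761×10⁶ m.
By Kepler's third law T = 2π√(a³/μ) = 2π × 2.071×10³ = 1.301×10⁴ s.
= 216.9 min.

T ≈ 217 min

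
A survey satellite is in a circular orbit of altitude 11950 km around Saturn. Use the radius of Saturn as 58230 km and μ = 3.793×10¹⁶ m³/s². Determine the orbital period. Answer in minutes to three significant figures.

r = 58230 + 11950 = 70180 km = 7.0180×10⁷ m.
Kepler's third law: T = 2π√(r³/μ) = 2π√((7.018×10⁷)³ / 3.793×10¹⁶).
r³/μ = 9.113×10⁶ s², so T = 2π × 3.019×10³ = 1.897×10⁴ s.
Converting: 1.897×10⁴ s ÷ 60.00 = 316.1 minutes.

T ≈ 316 minutes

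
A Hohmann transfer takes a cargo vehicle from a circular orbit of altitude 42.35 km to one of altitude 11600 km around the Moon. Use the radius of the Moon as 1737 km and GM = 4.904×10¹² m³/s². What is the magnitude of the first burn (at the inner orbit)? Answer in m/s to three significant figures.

r₁ = 1737 + 42.35 = 1779.3 km = 1.7794×10⁶ m.
r₂ = 1737 + 11600 = 13337 km = 1.3337×10⁷ m.
Transfer ellipse a_t = (r₁ + r₂)/2 = 7.558×10⁶ m.
At r₁: circular v_c1 = √(μ/r₁) = 1660 m/s; transfer-perilune v_p = √[μ(2/r₁ − 1/a_t)] = 2205 m/s.
Δv₁ = v_p − v_c1 = 545.1 m/s.

Δv ≈ 545 m/s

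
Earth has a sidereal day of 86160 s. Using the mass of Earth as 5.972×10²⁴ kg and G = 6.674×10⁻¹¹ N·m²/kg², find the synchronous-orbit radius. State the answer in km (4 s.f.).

μ = GM = 6.674×10⁻¹¹ × 5.972×10²⁴ = 3.986×10¹⁴ m³/s².
A synchronous orbit has period T, so by Kepler's third law a = (μT²/4π²)^(1/3).
μT²/4π² = 3.986×10¹⁴ × (8.616×10⁴)² / 39.48 = 7.495×10²² m³.
a = 4.216×10⁷ m = 42162 km.

r_sync ≈ 42160 km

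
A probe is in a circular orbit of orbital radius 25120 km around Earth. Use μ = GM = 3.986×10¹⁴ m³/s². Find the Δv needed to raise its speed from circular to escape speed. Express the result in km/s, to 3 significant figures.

Δv ≈ 1.65 km/s

r = 25120 km = 2.512×10⁷ m.
Circular speed v_c = √(μ/r) = 3983 m/s.
Escape speed v_esc = √(2μ/r) = √2 × v_c = 5633 m/s.
Δv = v_esc − v_c = 1650 m/s = 1.650 km/s.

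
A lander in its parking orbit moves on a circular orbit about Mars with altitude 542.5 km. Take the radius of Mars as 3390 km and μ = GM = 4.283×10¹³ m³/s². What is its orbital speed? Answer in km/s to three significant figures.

v ≈ 3.30 km/s

r = 3390 + 542.5 = 3932.5 km = 3.9325×10⁶ m.
For a circular orbit v = √(μ/r) = √(4.283×10¹³ / 3.932×10⁶) = √(1.089×10⁷) = 3300 m/s.
That is 3.300 km/s.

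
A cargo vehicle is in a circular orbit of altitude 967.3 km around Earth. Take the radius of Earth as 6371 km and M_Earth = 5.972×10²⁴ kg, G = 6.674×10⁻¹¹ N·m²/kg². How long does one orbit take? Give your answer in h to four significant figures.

T ≈ 1.738 h

μ = GM = 6.674×10⁻¹¹ × 5.972×10²⁴ = 3.986×10¹⁴ m³/s².
r = 6371 + 967.3 = 7338.3 km = 7.3383×10⁶ m.
Kepler's third law: T = 2π√(r³/μ) = 2π√((7.338×10⁶)³ / 3.986×10¹⁴).
r³/μ = 9.915×10⁵ s², so T = 2π × 9.957×10² = 6.256×10³ s.
Converting: 6.256×10³ s ÷ 3600 = 1.738 h.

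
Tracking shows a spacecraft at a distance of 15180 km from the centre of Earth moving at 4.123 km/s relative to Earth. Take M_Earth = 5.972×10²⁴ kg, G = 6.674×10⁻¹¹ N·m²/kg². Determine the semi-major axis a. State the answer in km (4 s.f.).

μ = GM = 6.674×10⁻¹¹ × 5.972×10²⁴ = 3.986×10¹⁴ m³/s².
r = 1.518×10⁷ m.
Specific orbital energy ε = v²/2 − μ/r = (4123)²/2 − 3.986×10¹⁴/1.518×10⁷ = -1.776×10⁷ J/kg.
Since ε = −μ/(2a), a = −μ/(2ε) = 1.122×10⁷ m = 11223 km.

a ≈ 11220 km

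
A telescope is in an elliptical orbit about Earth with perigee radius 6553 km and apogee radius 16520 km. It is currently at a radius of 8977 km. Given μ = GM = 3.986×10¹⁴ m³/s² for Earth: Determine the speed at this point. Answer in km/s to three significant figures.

v ≈ 7.37 km/s

Semi-major axis a = (r_p + r_a)/2 = 11536 km = 1.154×10⁷ m.
Vis-viva: v² = μ(2/r − 1/a) = 3.986×10¹⁴ × (2.228×10⁻⁷ − 8.668×10⁻⁸) = 5.425×10⁷ m²/s².
v = 7366 m/s = 7.366 km/s.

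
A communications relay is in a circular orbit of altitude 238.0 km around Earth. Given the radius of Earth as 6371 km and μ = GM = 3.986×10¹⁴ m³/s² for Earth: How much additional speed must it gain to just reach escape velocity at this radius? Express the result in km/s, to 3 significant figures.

Δv ≈ 3.22 km/s

r = 6371 + 238.0 = 6609.0 km = 6.6090×10⁶ m.
Circular speed v_c = √(μ/r) = 7766 m/s.
Escape speed v_esc = √(2μ/r) = √2 × v_c = 10980 m/s.
Δv = v_esc − v_c = 3217 m/s = 3.217 km/s.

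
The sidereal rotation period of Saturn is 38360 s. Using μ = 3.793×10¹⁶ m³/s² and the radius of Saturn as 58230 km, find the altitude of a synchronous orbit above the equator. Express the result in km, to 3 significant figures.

A synchronous orbit has period T, so by Kepler's third law a = (μT²/4π²)^(1/3).
μT²/4π² = 3.793×10¹⁶ × (3.836×10⁴)² / 39.48 = 1.414×10²⁴ m³.
a = 1.122×10⁸ m = 1.1223×10⁵ km.
Altitude h = a − R = 1.1223×10⁵ − 58230 = 54005 km.

h_sync ≈ 54000 km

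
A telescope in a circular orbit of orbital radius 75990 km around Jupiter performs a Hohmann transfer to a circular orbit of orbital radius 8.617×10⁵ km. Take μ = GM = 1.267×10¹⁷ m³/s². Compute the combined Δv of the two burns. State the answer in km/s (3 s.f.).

Δv_total ≈ 21.8 km/s

r₁ = 75990 km = 7.599×10⁷ m.
r₂ = 8.617×10⁵ km = 8.617×10⁸ m.
Transfer ellipse a_t = (r₁ + r₂)/2 = 4.688×10⁸ m.
At r₁: circular v_c1 = √(μ/r₁) = 40830 m/s; transfer-perijove v_p = √[μ(2/r₁ − 1/a_t)] = 55360 m/s.
Δv₁ = v_p − v_c1 = 14520 m/s.
At r₂: circular v_c2 = √(μ/r₂) = 12130 m/s; transfer-apojove v_a = √[μ(2/r₂ − 1/a_t)] = 4882 m/s.
Δv₂ = v_c2 − v_a = 7244 m/s.
Total Δv = Δv₁ + Δv₂ = 21770 m/s = 21.77 km/s.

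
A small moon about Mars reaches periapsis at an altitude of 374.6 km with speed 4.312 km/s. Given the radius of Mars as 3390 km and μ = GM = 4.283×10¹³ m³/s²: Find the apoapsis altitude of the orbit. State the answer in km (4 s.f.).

apoapsis altitude ≈ 13430 km

r_p = 3390 + 374.6 = 3764.6 km = 3.765×10⁶ m.
Specific energy ε = v²/2 − μ/r = -2.080×10⁶ J/kg, so a = −μ/(2ε) = 1.029×10⁷ m.
The apsides satisfy r_p + r_a = 2a, so the apoapsis radius is 2a − r_p = 1.682×10⁷ m = 16823 km.
Apoapsis altitude = 16823 − 3390 = 13433 km.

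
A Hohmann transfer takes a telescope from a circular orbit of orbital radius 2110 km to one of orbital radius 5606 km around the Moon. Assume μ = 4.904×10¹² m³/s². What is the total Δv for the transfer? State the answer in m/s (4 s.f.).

Δv_total ≈ 556.8 m/s

r₁ = 2110 km = 2.110×10⁶ m.
r₂ = 5606 km = 5.606×10⁶ m.
Transfer ellipse a_t = (r₁ + r₂)/2 = 3.858×10⁶ m.
At r₁: circular v_c1 = √(μ/r₁) = 1525 m/s; transfer-perilune v_p = √[μ(2/r₁ − 1/a_t)] = 1838 m/s.
Δv₁ = v_p − v_c1 = 313.2 m/s.
At r₂: circular v_c2 = √(μ/r₂) = 935.3 m/s; transfer-apolune v_a = √[μ(2/r₂ − 1/a_t)] = 691.7 m/s.
Δv₂ = v_c2 − v_a = 243.6 m/s.
Total Δv = Δv₁ + Δv₂ = 556.8 m/s.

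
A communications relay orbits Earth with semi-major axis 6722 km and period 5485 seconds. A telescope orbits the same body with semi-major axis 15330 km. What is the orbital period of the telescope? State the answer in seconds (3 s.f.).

T₂ ≈ 18900 seconds

Kepler's third law: T² ∝ a³, so T₂ = T₁ (a₂/a₁)^(3/2).
a₂/a₁ = 2.281, (a₂/a₁)^(3/2) = 3.444.
T₂ = 5485 × 3.444 = 18890 seconds.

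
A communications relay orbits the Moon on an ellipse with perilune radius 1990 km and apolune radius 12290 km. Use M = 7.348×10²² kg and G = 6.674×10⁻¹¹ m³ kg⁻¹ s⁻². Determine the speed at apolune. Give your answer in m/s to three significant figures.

v ≈ 333 m/s

μ = GM = 6.674×10⁻¹¹ × 7.348×10²² = 4.904×10¹² m³/s².
Semi-major axis a = (r_p + r_a)/2 = 7140.0 km = 7.140×10⁶ m.
Vis-viva: v² = μ(2/r − 1/a) = 4.904×10¹² × (1.627×10⁻⁷ − 1.401×10⁻⁷) = 1.112×10⁵ m²/s².
v = 333.5 m/s.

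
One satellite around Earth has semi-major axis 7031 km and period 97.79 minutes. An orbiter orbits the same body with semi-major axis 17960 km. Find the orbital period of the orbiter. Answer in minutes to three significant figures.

T₂ ≈ 399 minutes

Kepler's third law: T² ∝ a³, so T₂ = T₁ (a₂/a₁)^(3/2).
a₂/a₁ = 2.554, (a₂/a₁)^(3/2) = 4.083.
T₂ = 97.79 × 4.083 = 399.2 minutes.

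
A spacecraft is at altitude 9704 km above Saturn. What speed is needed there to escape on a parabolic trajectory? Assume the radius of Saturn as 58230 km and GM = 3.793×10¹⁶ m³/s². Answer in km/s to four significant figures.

r = 58230 + 9704 = 67934 km = 6.7934×10⁷ m.
Escape speed v_esc = √(2μ/r) = √(2 × 3.793×10¹⁶ / 6.793×10⁷) = √(1.117×10⁹) = 33420 m/s.
= 33.42 km/s.

v_esc ≈ 33.42 km/s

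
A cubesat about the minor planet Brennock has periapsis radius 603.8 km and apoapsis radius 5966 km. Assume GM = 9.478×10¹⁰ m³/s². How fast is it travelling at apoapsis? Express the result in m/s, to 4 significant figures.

v ≈ 54.04 m/s

Semi-major axis a = (r_p + r_a)/2 = 3284.9 km = 3.285×10⁶ m.
Vis-viva: v² = μ(2/r − 1/a) = 9.478×10¹⁰ × (3.352×10⁻⁷ − 3.044×10⁻⁷) = 2.920×10³ m²/s².
v = 54.04 m/s.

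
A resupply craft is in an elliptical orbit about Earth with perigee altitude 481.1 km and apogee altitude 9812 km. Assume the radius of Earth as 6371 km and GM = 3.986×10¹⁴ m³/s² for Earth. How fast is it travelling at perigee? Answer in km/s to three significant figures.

r_p = 6371 + 481.1 = 6852.1 km = 6.8521×10⁶ m.
r_a = 6371 + 9812 = 16183 km = 1.6183×10⁷ m.
Semi-major axis a = (r_p + r_a)/2 = 11518 km = 1.152×10⁷ m.
Vis-viva: v² = μ(2/r − 1/a) = 3.986×10¹⁴ × (2.919×10⁻⁷ − 8.682×10⁻⁸) = 8.174×10⁷ m²/s².
v = 9041 m/s = 9.041 km/s.

v ≈ 9.04 km/s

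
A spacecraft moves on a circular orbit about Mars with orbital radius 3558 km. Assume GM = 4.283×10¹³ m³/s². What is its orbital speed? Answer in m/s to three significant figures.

v ≈ 3470 m/s

r = 3558 km = 3.558×10⁶ m.
For a circular orbit v = √(μ/r) = √(4.283×10¹³ / 3.558×10⁶) = √(1.204×10⁷) = 3470 m/s.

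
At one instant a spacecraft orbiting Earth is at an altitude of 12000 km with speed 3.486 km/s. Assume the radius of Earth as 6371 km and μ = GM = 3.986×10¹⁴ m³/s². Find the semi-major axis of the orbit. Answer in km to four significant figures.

r = 6371 + 12000 = 18371 km = 1.837×10⁷ m.
Vis-viva rearranged: 1/a = 2/r − v²/μ = 1.089×10⁻⁷ − 3.049×10⁻⁸ = 7.838×10⁻⁸ m⁻¹.
a = 1.276×10⁷ m = 12758 km.

a ≈ 12760 km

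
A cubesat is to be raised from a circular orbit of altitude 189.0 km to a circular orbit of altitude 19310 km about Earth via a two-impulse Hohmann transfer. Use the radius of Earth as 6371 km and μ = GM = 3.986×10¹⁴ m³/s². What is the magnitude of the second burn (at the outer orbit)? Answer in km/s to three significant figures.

Δv ≈ 1.43 km/s

r₁ = 6371 + 189.0 = 6560.0 km = 6.5600×10⁶ m.
r₂ = 6371 + 19310 = 25681 km = 2.5681×10⁷ m.
Transfer ellipse a_t = (r₁ + r₂)/2 = 1.612×10⁷ m.
At r₁: circular v_c1 = √(μ/r₁) = 7795 m/s; transfer-perigee v_p = √[μ(2/r₁ − 1/a_t)] = 9839 m/s.
At r₂: circular v_c2 = √(μ/r₂) = 3940 m/s; transfer-apogee v_a = √[μ(2/r₂ − 1/a_t)] = 2513 m/s.
Δv₂ = v_c2 − v_a = 1427 m/s.
= 1.427 km/s.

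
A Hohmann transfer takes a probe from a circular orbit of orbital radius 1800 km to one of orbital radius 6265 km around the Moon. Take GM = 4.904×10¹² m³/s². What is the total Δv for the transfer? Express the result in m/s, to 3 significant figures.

Δv_total ≈ 700 m/s

r₁ = 1800 km = 1.800×10⁶ m.
r₂ = 6265 km = 6.265×10⁶ m.
Transfer ellipse a_t = (r₁ + r₂)/2 = 4.032×10⁶ m.
At r₁: circular v_c1 = √(μ/r₁) = 1651 m/s; transfer-perilune v_p = √[μ(2/r₁ − 1/a_t)] = 2057 m/s.
Δv₁ = v_p − v_c1 = 406.8 m/s.
At r₂: circular v_c2 = √(μ/r₂) = 884.7 m/s; transfer-apolune v_a = √[μ(2/r₂ − 1/a_t)] = 591.1 m/s.
Δv₂ = v_c2 − v_a = 293.6 m/s.
Total Δv = Δv₁ + Δv₂ = 700.4 m/s.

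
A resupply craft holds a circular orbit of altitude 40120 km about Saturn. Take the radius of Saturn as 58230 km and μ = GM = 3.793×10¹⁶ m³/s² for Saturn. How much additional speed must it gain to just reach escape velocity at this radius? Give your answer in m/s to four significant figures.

Δv ≈ 8134 m/s

r = 58230 + 40120 = 98350 km = 9.8350×10⁷ m.
Circular speed v_c = √(μ/r) = 19640 m/s.
Escape speed v_esc = √(2μ/r) = √2 × v_c = 27770 m/s.
Δv = v_esc − v_c = 8134 m/s.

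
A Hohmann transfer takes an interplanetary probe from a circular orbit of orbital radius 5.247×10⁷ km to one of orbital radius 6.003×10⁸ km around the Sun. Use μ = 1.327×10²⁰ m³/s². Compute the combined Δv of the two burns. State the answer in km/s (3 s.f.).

r₁ = 5.247×10⁷ km = 5.247×10¹⁰ m.
r₂ = 6.003×10⁸ km = 6.003×10¹¹ m.
Transfer ellipse a_t = (r₁ + r₂)/2 = 3.264×10¹¹ m.
At r₁: circular v_c1 = √(μ/r₁) = 50290 m/s; transfer-perihelion v_p = √[μ(2/r₁ − 1/a_t)] = 68200 m/s.
Δv₁ = v_p − v_c1 = 17910 m/s.
At r₂: circular v_c2 = √(μ/r₂) = 14870 m/s; transfer-aphelion v_a = √[μ(2/r₂ − 1/a_t)] = 5961 m/s.
Δv₂ = v_c2 − v_a = 8907 m/s.
Total Δv = Δv₁ + Δv₂ = 26820 m/s = 26.82 km/s.

Δv_total ≈ 26.8 km/s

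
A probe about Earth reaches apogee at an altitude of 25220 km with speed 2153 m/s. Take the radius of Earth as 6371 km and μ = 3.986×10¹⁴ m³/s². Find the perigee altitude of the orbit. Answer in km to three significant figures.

perigee altitude ≈ 738 km

r_a = 6371 + 25220 = 31591 km = 3.159×10⁷ m.
Specific energy ε = v²/2 − μ/r = -1.030×10⁷ J/kg, so a = −μ/(2ε) = 1.935×10⁷ m.
The apsides satisfy r_p + r_a = 2a, so the perigee radius is 2a − r_a = 7.109×10⁶ m = 7108.7 km.
Perigee altitude = 7108.7 − 6371 = 737.73 km.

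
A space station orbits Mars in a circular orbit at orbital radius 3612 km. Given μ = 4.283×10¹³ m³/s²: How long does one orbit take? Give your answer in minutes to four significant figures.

T ≈ 109.8 minutes

r = 3612 km = 3.612×10⁶ m.
Kepler's third law: T = 2π√(r³/μ) = 2π√((3.612×10⁶)³ / 4.283×10¹³).
r³/μ = 1.100×10⁶ s², so T = 2π × 1.049×10³ = 6.591×10³ s.
Converting: 6.591×10³ s ÷ 60.00 = 109.8 minutes.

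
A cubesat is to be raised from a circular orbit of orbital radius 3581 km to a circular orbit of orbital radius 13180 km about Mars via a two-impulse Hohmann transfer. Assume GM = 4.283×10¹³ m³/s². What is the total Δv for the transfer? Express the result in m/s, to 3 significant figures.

r₁ = 3581 km = 3.581×10⁶ m.
r₂ = 13180 km = 1.318×10⁷ m.
Transfer ellipse a_t = (r₁ + r₂)/2 = 8.380×10⁶ m.
At r₁: circular v_c1 = √(μ/r₁) = 3458 m/s; transfer-periapsis v_p = √[μ(2/r₁ − 1/a_t)] = 4337 m/s.
Δv₁ = v_p − v_c1 = 878.7 m/s.
At r₂: circular v_c2 = √(μ/r₂) = 1803 m/s; transfer-apoapsis v_a = √[μ(2/r₂ − 1/a_t)] = 1178 m/s.
Δv₂ = v_c2 − v_a = 624.3 m/s.
Total Δv = Δv₁ + Δv₂ = 1503 m/s.

Δv_total ≈ 1500 m/s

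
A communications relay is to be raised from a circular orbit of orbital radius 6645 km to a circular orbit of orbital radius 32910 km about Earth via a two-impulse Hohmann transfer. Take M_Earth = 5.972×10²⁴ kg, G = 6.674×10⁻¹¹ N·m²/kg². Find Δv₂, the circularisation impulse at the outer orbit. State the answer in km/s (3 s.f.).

Δv ≈ 1.46 km/s

μ = GM = 6.674×10⁻¹¹ × 5.972×10²⁴ = 3.986×10¹⁴ m³/s².
r₁ = 6645 km = 6.645×10⁶ m.
r₂ = 32910 km = 3.291×10⁷ m.
Transfer ellipse a_t = (r₁ + r₂)/2 = 1.978×10⁷ m.
At r₁: circular v_c1 = √(μ/r₁) = 7745 m/s; transfer-perigee v_p = √[μ(2/r₁ − 1/a_t)] = 9990 m/s.
At r₂: circular v_c2 = √(μ/r₂) = 3480 m/s; transfer-apogee v_a = √[μ(2/r₂ − 1/a_t)] = 2017 m/s.
Δv₂ = v_c2 − v_a = 1463 m/s.
= 1.463 km/s.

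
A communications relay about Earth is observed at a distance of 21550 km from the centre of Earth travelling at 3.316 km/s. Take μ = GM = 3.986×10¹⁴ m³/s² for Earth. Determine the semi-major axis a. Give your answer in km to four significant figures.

r = 2.155×10⁷ m.
Vis-viva rearranged: 1/a = 2/r − v²/μ = 9.281×10⁻⁸ − 2.759×10⁻⁸ = 6.522×10⁻⁸ m⁻¹.
a = 1.533×10⁷ m = 15332 km.

a ≈ 15330 km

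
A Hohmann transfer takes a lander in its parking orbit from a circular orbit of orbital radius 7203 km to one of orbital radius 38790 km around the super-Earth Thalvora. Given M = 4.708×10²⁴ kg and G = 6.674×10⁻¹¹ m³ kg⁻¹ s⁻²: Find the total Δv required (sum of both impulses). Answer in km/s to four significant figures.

Δv_total ≈ 3.226 km/s

μ = GM = 6.674×10⁻¹¹ × 4.708×10²⁴ = 3.142×10¹⁴ m³/s².
r₁ = 7203 km = 7.203×10⁶ m.
r₂ = 38790 km = 3.879×10⁷ m.
Transfer ellipse a_t = (r₁ + r₂)/2 = 2.300×10⁷ m.
At r₁: circular v_c1 = √(μ/r₁) = 6605 m/s; transfer-periapsis v_p = √[μ(2/r₁ − 1/a_t)] = 8578 m/s.
Δv₁ = v_p − v_c1 = 1973 m/s.
At r₂: circular v_c2 = √(μ/r₂) = 2846 m/s; transfer-apoapsis v_a = √[μ(2/r₂ − 1/a_t)] = 1593 m/s.
Δv₂ = v_c2 − v_a = 1253 m/s.
Total Δv = Δv₁ + Δv₂ = 3226 m/s = 3.226 km/s.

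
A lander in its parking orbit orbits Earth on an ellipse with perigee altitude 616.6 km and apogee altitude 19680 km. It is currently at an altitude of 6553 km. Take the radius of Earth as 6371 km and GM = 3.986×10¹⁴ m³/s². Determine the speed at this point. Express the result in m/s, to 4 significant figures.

v ≈ 6128 m/s

r_p = 6371 + 616.6 = 6987.6 km = 6.9876×10⁶ m.
r_a = 6371 + 19680 = 26051 km = 2.6051×10⁷ m.
r = 6371 + 6553 = 12924 km = 1.292×10⁷ m.
Semi-major axis a = (r_p + r_a)/2 = 16519 km = 1.652×10⁷ m.
Vis-viva: v² = μ(2/r − 1/a) = 3.986×10¹⁴ × (1.548×10⁻⁷ − 6.054×10⁻⁸) = 3.755×10⁷ m²/s².
v = 6128 m/s.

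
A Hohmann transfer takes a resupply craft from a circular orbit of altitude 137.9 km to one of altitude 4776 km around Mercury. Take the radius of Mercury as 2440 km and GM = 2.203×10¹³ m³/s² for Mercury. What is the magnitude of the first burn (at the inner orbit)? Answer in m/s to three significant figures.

r₁ = 2440 + 137.9 = 2577.9 km = 2.5779×10⁶ m.
r₂ = 2440 + 4776 = 7216.0 km = 7.2160×10⁶ m.
Transfer ellipse a_t = (r₁ + r₂)/2 = 4.897×10⁶ m.
At r₁: circular v_c1 = √(μ/r₁) = 2923 m/s; transfer-periherm v_p = √[μ(2/r₁ − 1/a_t)] = 3549 m/s.
Δv₁ = v_p − v_c1 = 625.3 m/s.

Δv ≈ 625 m/s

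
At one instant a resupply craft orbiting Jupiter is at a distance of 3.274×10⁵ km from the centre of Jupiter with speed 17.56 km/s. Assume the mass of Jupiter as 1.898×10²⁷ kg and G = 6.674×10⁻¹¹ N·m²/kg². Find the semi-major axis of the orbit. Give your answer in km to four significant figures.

a ≈ 2.721×10⁵ km

μ = GM = 6.674×10⁻¹¹ × 1.898×10²⁷ = 1.267×10¹⁷ m³/s².
r = 3.274×10⁸ m.
Specific orbital energy ε = v²/2 − μ/r = (17560)²/2 − 1.267×10¹⁷/3.274×10⁸ = -2.327×10⁸ J/kg.
Since ε = −μ/(2a), a = −μ/(2ε) = 2.721×10⁸ m = 2.7215×10⁵ km.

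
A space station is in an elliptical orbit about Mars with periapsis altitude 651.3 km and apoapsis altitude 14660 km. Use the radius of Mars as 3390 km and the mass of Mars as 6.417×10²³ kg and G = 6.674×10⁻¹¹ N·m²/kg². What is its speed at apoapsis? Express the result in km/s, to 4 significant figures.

v ≈ 0.9317 km/s

μ = GM = 6.674×10⁻¹¹ × 6.417×10²³ = 4.283×10¹³ m³/s².
r_p = 3390 + 651.3 = 4041.3 km = 4.0413×10⁶ m.
r_a = 3390 + 14660 = 18050 km = 1.8050×10⁷ m.
Semi-major axis a = (r_p + r_a)/2 = 11046 km = 1.105×10⁷ m.
Vis-viva: v² = μ(2/r − 1/a) = 4.283×10¹³ × (1.108×10⁻⁷ − 9.053×10⁻⁸) = 8.681×10⁵ m²/s².
v = 931.7 m/s = 0.9317 km/s.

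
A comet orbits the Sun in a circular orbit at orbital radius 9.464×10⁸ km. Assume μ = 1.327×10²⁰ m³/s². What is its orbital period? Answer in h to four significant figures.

r = 9.464×10⁸ km = 9.464×10¹¹ m.
Kepler's third law: T = 2π√(r³/μ) = 2π√((9.464×10¹¹)³ / 1.327×10²⁰).
r³/μ = 6.388×10¹⁵ s², so T = 2π × 7.992×10⁷ = 5.022×10⁸ s.
Converting: 5.022×10⁸ s ÷ 3600 = 1.395×10⁵ h.

T ≈ 139500 h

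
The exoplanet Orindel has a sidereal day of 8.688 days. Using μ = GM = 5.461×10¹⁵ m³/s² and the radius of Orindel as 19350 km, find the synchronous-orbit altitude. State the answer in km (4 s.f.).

T = 8.688 days = 7.506×10⁵ s.
A synchronous orbit has period T, so by Kepler's third law a = (μT²/4π²)^(1/3).
μT²/4π² = 5.461×10¹⁵ × (7.506×10⁵)² / 39.48 = 7.794×10²⁵ m³.
a = 4.272×10⁸ m = 4.2716×10⁵ km.
Altitude h = a − R = 4.2716×10⁵ − 19350 = 4.0781×10⁵ km.

h_sync ≈ 4.078×10⁵ km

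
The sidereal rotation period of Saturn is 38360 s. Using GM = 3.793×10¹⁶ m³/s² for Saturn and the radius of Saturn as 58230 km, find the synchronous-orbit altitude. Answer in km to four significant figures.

h_sync ≈ 54000 km

A synchronous orbit has period T, so by Kepler's third law a = (μT²/4π²)^(1/3).
μT²/4π² = 3.793×10¹⁶ × (3.836×10⁴)² / 39.48 = 1.414×10²⁴ m³.
a = 1.122×10⁸ m = 1.1223×10⁵ km.
Altitude h = a − R = 1.1223×10⁵ − 58230 = 54005 km.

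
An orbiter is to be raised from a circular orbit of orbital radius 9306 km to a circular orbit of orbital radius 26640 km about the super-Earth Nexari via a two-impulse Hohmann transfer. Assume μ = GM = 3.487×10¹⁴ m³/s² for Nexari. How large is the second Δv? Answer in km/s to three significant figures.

r₁ = 9306 km = 9.306×10⁶ m.
r₂ = 26640 km = 2.664×10⁷ m.
Transfer ellipse a_t = (r₁ + r₂)/2 = 1.797×10⁷ m.
At r₁: circular v_c1 = √(μ/r₁) = 6121 m/s; transfer-periapsis v_p = √[μ(2/r₁ − 1/a_t)] = 7452 m/s.
At r₂: circular v_c2 = √(μ/r₂) = 3618 m/s; transfer-apoapsis v_a = √[μ(2/r₂ − 1/a_t)] = 2603 m/s.
Δv₂ = v_c2 − v_a = 1015 m/s.
= 1.015 km/s.

Δv ≈ 1.01 km/s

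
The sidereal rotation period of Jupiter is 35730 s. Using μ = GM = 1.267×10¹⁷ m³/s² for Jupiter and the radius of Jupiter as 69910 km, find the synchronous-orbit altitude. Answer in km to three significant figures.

A synchronous orbit has period T, so by Kepler's third law a = (μT²/4π²)^(1/3).
μT²/4π² = 1.267×10¹⁷ × (3.573×10⁴)² / 39.48 = 4.097×10²⁴ m³.
a = 1.600×10⁸ m = 1.6002×10⁵ km.
Altitude h = a − R = 1.6002×10⁵ − 69910 = 90105 km.

h_sync ≈ 90100 km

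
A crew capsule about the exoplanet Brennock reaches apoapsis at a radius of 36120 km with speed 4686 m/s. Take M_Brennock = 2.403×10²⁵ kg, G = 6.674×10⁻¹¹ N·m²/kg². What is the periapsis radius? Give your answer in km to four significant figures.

periapsis radius ≈ 11870 km

μ = GM = 6.674×10⁻¹¹ × 2.403×10²⁵ = 1.604×10¹⁵ m³/s².
r_a = 3.612×10⁷ m.
Specific energy ε = v²/2 − μ/r = -3.342×10⁷ J/kg, so a = −μ/(2ε) = 2.399×10⁷ m.
The apsides satisfy r_p + r_a = 2a, so the periapsis radius is 2a − r_a = 1.187×10⁷ m = 11866 km.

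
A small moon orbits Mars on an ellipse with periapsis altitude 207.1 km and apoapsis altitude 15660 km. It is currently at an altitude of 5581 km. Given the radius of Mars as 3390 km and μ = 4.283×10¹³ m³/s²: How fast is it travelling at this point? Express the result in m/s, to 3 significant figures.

v ≈ 2400 m/s

r_p = 3390 + 207.1 = 3597.1 km = 3.5971×10⁶ m.
r_a = 3390 + 15660 = 19050 km = 1.9050×10⁷ m.
r = 3390 + 5581 = 8971.0 km = 8.971×10⁶ m.
Semi-major axis a = (r_p + r_a)/2 = 11324 km = 1.132×10⁷ m.
Vis-viva: v² = μ(2/r − 1/a) = 4.283×10¹³ × (2.229×10⁻⁷ − 8.831×10⁻⁸) = 5.766×10⁶ m²/s².
v = 2401 m/s.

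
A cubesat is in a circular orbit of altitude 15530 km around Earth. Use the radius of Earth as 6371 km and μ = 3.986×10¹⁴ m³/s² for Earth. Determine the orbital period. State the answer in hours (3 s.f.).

T ≈ 8.96 hours

r = 6371 + 15530 = 21901 km = 2.1901×10⁷ m.
Kepler's third law: T = 2π√(r³/μ) = 2π√((2.190×10⁷)³ / 3.986×10¹⁴).
r³/μ = 2.635×10⁷ s², so T = 2π × 5.134×10³ = 3.226×10⁴ s.
Converting: 3.226×10⁴ s ÷ 3600 = 8.960 hours.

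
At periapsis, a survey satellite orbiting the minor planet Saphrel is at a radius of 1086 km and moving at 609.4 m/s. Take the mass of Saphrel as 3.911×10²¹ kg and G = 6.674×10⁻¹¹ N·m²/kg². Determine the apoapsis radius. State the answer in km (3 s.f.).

apoapsis radius ≈ 3690 km

μ = GM = 6.674×10⁻¹¹ × 3.911×10²¹ = 2.610×10¹¹ m³/s².
r_p = 1.086×10⁶ m.
Specific energy ε = v²/2 − μ/r = -5.467×10⁴ J/kg, so a = −μ/(2ε) = 2.387×10⁶ m.
The apsides satisfy r_p + r_a = 2a, so the apoapsis radius is 2a − r_p = 3.689×10⁶ m = 3688.8 km.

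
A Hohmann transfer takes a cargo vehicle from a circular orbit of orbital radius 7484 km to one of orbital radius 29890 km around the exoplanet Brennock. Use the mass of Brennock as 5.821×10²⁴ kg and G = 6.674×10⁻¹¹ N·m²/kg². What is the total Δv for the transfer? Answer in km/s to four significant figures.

μ = GM = 6.674×10⁻¹¹ × 5.821×10²⁴ = 3.885×10¹⁴ m³/s².
r₁ = 7484 km = 7.484×10⁶ m.
r₂ = 29890 km = 2.989×10⁷ m.
Transfer ellipse a_t = (r₁ + r₂)/2 = 1.869×10⁷ m.
At r₁: circular v_c1 = √(μ/r₁) = 7205 m/s; transfer-periapsis v_p = √[μ(2/r₁ − 1/a_t)] = 9112 m/s.
Δv₁ = v_p − v_c1 = 1907 m/s.
At r₂: circular v_c2 = √(μ/r₂) = 3605 m/s; transfer-apoapsis v_a = √[μ(2/r₂ − 1/a_t)] = 2282 m/s.
Δv₂ = v_c2 − v_a = 1324 m/s.
Total Δv = Δv₁ + Δv₂ = 3231 m/s = 3.231 km/s.

Δv_total ≈ 3.231 km/s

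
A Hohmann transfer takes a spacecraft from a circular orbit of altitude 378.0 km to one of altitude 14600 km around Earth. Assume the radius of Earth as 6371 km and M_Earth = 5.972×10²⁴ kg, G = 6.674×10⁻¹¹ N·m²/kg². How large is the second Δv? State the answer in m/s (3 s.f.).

Δv ≈ 1320 m/s

μ = GM = 6.674×10⁻¹¹ × 5.972×10²⁴ = 3.986×10¹⁴ m³/s².
r₁ = 6371 + 378.0 = 6749.0 km = 6.7490×10⁶ m.
r₂ = 6371 + 14600 = 20971 km = 2.0971×10⁷ m.
Transfer ellipse a_t = (r₁ + r₂)/2 = 1.386×10⁷ m.
At r₁: circular v_c1 = √(μ/r₁) = 7685 m/s; transfer-perigee v_p = √[μ(2/r₁ − 1/a_t)] = 9453 m/s.
At r₂: circular v_c2 = √(μ/r₂) = 4360 m/s; transfer-apogee v_a = √[μ(2/r₂ − 1/a_t)] = 3042 m/s.
Δv₂ = v_c2 − v_a = 1317 m/s.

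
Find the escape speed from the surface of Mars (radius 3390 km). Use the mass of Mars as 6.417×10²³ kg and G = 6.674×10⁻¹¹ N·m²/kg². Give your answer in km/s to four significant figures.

μ = GM = 6.674×10⁻¹¹ × 6.417×10²³ = 4.283×10¹³ m³/s².
r = R = 3.390×10⁶ m.
Escape speed v_esc = √(2μ/r) = √(2 × 4.283×10¹³ / 3.390×10⁶) = √(2.527×10⁷) = 5027 m/s.
= 5.027 km/s.

v_esc ≈ 5.027 km/s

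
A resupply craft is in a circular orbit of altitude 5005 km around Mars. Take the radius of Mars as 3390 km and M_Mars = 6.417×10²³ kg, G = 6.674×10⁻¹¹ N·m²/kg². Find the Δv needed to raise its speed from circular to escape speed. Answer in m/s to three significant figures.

Δv ≈ 936 m/s

μ = GM = 6.674×10⁻¹¹ × 6.417×10²³ = 4.283×10¹³ m³/s².
r = 3390 + 5005 = 8395.0 km = 8.3950×10⁶ m.
Circular speed v_c = √(μ/r) = 2259 m/s.
Escape speed v_esc = √(2μ/r) = √2 × v_c = 3194 m/s.
Δv = v_esc − v_c = 935.6 m/s.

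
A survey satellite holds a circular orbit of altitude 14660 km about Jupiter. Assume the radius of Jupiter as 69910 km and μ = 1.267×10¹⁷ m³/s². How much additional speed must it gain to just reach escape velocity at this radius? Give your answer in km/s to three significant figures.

r = 69910 + 14660 = 84570 km = 8.4570×10⁷ m.
Circular speed v_c = √(μ/r) = 38710 m/s.
Escape speed v_esc = √(2μ/r) = √2 × v_c = 54740 m/s.
Δv = v_esc − v_c = 16030 m/s = 16.03 km/s.

Δv ≈ 16.0 km/s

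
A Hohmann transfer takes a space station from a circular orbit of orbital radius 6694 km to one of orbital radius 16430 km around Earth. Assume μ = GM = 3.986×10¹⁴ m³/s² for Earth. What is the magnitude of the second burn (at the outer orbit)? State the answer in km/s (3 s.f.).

Δv ≈ 1.18 km/s

r₁ = 6694 km = 6.694×10⁶ m.
r₂ = 16430 km = 1.643×10⁷ m.
Transfer ellipse a_t = (r₁ + r₂)/2 = 1.156×10⁷ m.
At r₁: circular v_c1 = √(μ/r₁) = 7717 m/s; transfer-perigee v_p = √[μ(2/r₁ − 1/a_t)] = 9199 m/s.
At r₂: circular v_c2 = √(μ/r₂) = 4925 m/s; transfer-apogee v_a = √[μ(2/r₂ − 1/a_t)] = 3748 m/s.
Δv₂ = v_c2 − v_a = 1178 m/s.
= 1.178 km/s.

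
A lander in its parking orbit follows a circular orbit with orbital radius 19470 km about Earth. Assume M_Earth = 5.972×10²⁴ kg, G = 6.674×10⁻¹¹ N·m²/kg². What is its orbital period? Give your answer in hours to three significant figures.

T ≈ 7.51 hours

μ = GM = 6.674×10⁻¹¹ × 5.972×10²⁴ = 3.986×10¹⁴ m³/s².
r = 19470 km = 1.947×10⁷ m.
Kepler's third law: T = 2π√(r³/μ) = 2π√((1.947×10⁷)³ / 3.986×10¹⁴).
r³/μ = 1.852×10⁷ s², so T = 2π × 4.303×10³ = 2.704×10⁴ s.
Converting: 2.704×10⁴ s ÷ 3600 = 7.511 hours.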